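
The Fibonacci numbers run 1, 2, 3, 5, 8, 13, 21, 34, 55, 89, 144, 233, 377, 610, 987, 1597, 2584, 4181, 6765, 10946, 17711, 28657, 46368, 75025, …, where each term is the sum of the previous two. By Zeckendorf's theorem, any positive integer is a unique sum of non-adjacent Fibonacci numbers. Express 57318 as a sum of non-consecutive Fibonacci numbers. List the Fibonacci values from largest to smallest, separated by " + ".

46368 + 10946 + 3 + 1

Repeatedly subtract the largest Fibonacci number that fits:
57318 − 46368 = 10950
10950 − 10946 = 4
4 − 3 = 1
1 − 1 = 0
So 57318 = 46368 + 10946 + 3 + 1, with no two terms consecutive in the sequence.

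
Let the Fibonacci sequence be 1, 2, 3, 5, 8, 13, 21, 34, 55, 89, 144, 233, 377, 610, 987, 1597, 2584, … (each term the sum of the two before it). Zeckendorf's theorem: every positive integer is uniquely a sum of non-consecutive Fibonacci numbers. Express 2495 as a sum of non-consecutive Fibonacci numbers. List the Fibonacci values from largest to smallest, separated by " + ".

1597 + 610 + 233 + 55

largest Fibonacci ≤ 2495 is 1597; 2495 − 1597 = 898
largest Fibonacci ≤ 898 is 610; 898 − 610 = 288
largest Fibonacci ≤ 288 is 233; 288 − 233 = 55
largest Fibonacci ≤ 55 is 55; 55 − 55 = 0
So 2495 = 1597 + 610 + 233 + 55, with no two terms consecutive in the sequence.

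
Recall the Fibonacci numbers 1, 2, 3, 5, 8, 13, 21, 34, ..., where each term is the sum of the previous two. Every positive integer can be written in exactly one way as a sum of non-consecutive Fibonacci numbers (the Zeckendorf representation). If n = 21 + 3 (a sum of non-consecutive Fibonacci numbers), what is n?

24

21 + 3 = 24.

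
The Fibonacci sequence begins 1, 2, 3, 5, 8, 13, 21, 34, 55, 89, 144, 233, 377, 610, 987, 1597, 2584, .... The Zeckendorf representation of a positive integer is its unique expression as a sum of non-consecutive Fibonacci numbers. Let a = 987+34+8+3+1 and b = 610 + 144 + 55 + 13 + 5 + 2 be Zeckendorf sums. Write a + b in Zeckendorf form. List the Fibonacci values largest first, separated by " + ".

The two numbers are 1033 and 829, so their sum is 1862.
1862 − 1597 = 265
265 − 233 = 32
32 − 21 = 11
11 − 8 = 3
3 − 3 = 0

1597 + 233 + 21 + 8 + 3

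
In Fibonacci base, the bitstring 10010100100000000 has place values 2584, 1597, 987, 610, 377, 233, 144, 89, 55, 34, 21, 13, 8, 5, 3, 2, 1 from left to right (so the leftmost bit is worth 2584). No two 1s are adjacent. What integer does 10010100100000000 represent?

3482

Summing the place values of the 1 bits: 2584 + 610 + 233 + 55 = 3482.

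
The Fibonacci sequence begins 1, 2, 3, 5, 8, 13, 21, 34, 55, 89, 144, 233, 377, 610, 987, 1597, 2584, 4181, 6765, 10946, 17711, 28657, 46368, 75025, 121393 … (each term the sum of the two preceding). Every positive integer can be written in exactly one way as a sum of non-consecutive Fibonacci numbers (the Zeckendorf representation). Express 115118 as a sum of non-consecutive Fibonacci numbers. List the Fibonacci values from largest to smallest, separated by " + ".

Greedy algorithm:
take 75025 (≤ 115118); 115118 − 75025 = 40093
take 28657 (≤ 40093); 40093 − 28657 = 11436
take 10946 (≤ 11436); 11436 − 10946 = 490
take 377 (≤ 490); 490 − 377 = 113
take 89 (≤ 113); 113 − 89 = 24
take 21 (≤ 24); 24 − 21 = 3
take 3 (≤ 3); 3 − 3 = 0
So 115118 = 75025 + 28657 + 10946 + 377 + 89 + 21 + 3, with no two terms consecutive in the sequence.

75025 + 28657 + 10946 + 377 + 89 + 21 + 3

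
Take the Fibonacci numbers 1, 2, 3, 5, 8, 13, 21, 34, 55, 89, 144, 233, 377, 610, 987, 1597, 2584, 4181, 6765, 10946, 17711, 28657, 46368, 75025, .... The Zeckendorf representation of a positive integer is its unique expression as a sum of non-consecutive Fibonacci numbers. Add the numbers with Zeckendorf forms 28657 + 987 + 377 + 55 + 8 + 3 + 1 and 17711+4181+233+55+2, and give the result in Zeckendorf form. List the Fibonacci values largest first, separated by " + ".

The two numbers are 30088 and 22182, so their sum is 52270.
Repeatedly subtract the largest Fibonacci number that fits:
52270: greatest Fibonacci not exceeding it is 46368, leaving 5902
5902: greatest Fibonacci not exceeding it is 4181, leaving 1721
1721: greatest Fibonacci not exceeding it is 1597, leaving 124
124: greatest Fibonacci not exceeding it is 89, leaving 35
35: greatest Fibonacci not exceeding it is 34, leaving 1
1: greatest Fibonacci not exceeding it is 1, leaving 0

46368 + 4181 + 1597 + 89 + 34 + 1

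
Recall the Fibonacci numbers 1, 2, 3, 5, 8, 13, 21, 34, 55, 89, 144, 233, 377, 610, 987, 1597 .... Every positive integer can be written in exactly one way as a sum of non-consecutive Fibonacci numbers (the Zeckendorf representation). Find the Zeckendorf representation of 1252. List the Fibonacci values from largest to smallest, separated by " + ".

987 + 233 + 21 + 8 + 3

Greedy algorithm:
take 987 (≤ 1252); 1252 − 987 = 265
take 233 (≤ 265); 265 − 233 = 32
take 21 (≤ 32); 32 − 21 = 11
take 8 (≤ 11); 11 − 8 = 3
take 3 (≤ 3); 3 − 3 = 0
So 1252 = 987 + 233 + 21 + 8 + 3, with no two terms consecutive in the sequence.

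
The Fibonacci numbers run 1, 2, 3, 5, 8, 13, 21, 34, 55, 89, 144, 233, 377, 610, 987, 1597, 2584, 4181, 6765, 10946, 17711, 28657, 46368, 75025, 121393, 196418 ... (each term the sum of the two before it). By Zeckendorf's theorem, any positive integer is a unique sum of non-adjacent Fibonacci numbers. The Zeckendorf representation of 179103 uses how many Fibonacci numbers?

7

subtract 121393 from 179103: 57710 remains
subtract 46368 from 57710: 11342 remains
subtract 10946 from 11342: 396 remains
subtract 377 from 396: 19 remains
subtract 13 from 19: 6 remains
subtract 5 from 6: 1 remains
subtract 1 from 1: 0 remains
179103 = 121393 + 46368 + 10946 + 377 + 13 + 5 + 1, which has 7 terms.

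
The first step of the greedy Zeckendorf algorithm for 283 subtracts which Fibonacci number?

233 ≤ 283 < 377, so the largest Fibonacci number not exceeding 283 is 233.

233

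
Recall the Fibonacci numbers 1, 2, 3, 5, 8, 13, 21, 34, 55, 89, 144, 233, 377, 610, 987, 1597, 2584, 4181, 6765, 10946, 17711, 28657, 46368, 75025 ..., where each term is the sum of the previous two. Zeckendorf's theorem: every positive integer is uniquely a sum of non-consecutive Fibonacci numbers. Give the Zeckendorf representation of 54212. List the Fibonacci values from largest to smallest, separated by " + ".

46368 + 6765 + 987 + 89 + 3

Greedily peel off the largest Fibonacci term at each step:
take 46368 (≤ 54212); 54212 − 46368 = 7844
take 6765 (≤ 7844); 7844 − 6765 = 1079
take 987 (≤ 1079); 1079 − 987 = 92
take 89 (≤ 92); 92 − 89 = 3
take 3 (≤ 3); 3 − 3 = 0
So 54212 = 46368 + 6765 + 987 + 89 + 3, with no two terms consecutive in the sequence.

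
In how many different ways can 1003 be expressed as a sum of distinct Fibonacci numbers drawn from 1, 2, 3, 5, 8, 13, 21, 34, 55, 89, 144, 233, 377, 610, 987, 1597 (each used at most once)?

20

Starting from the Zeckendorf form and repeatedly splitting a term F_k into F_{k−1} + F_{k−2} (when neither is already used) reaches every representation.
1003 = 987+13+3 = 987+13+2+1 = 987+8+5+3 = 610+377+13+3 = … (16 more), for 20 in all.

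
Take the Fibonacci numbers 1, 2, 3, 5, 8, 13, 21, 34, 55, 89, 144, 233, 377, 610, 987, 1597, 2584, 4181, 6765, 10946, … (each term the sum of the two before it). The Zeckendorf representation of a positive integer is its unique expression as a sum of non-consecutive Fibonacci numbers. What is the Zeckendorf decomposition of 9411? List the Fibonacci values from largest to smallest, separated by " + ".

6765 + 2584 + 55 + 5 + 2

6765 ≤ 9411 < 10946, so take 6765; remainder 2646
2584 ≤ 2646 < 4181, so take 2584; remainder 62
55 ≤ 62 < 89, so take 55; remainder 7
5 ≤ 7 < 8, so take 5; remainder 2
2 ≤ 2 < 3, so take 2; remainder 0
So 9411 = 6765 + 2584 + 55 + 5 + 2, with no two terms consecutive in the sequence.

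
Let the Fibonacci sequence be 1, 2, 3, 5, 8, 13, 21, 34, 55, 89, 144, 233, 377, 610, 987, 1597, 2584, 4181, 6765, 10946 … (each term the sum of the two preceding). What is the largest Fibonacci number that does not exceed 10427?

6765 ≤ 10427 < 10946, so the largest Fibonacci number not exceeding 10427 is 6765.

6765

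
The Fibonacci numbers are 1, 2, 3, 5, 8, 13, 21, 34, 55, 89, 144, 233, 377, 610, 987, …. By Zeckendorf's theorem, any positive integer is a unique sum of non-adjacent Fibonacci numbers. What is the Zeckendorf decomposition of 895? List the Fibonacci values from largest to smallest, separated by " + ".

Greedily peel off the largest Fibonacci term at each step:
largest Fibonacci ≤ 895 is 610; 895 − 610 = 285
largest Fibonacci ≤ 285 is 233; 285 − 233 = 52
largest Fibonacci ≤ 52 is 34; 52 − 34 = 18
largest Fibonacci ≤ 18 is 13; 18 − 13 = 5
largest Fibonacci ≤ 5 is 5; 5 − 5 = 0
So 895 = 610 + 233 + 34 + 13 + 5, with no two terms consecutive in the sequence.

610 + 233 + 34 + 13 + 5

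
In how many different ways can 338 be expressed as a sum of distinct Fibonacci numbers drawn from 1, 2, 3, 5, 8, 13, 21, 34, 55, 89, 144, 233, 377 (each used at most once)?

16

Each representation comes from the Zeckendorf form by replacing some F_k with F_{k−1} + F_{k−2} where possible.
338 = 233+89+13+3 = 233+89+13+2+1 = 233+89+8+5+3 = 233+55+34+13+3 = 233+89+8+5+2+1 = … (11 more), for 16 in all.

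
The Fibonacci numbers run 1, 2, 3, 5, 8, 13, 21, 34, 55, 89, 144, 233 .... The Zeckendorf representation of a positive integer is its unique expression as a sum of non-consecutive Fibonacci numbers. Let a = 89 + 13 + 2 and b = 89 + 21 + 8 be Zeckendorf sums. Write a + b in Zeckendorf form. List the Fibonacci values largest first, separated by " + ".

The two numbers are 104 and 118, so their sum is 222.
subtract 144 from 222: 78 remains
subtract 55 from 78: 23 remains
subtract 21 from 23: 2 remains
subtract 2 from 2: 0 remains

144 + 55 + 21 + 2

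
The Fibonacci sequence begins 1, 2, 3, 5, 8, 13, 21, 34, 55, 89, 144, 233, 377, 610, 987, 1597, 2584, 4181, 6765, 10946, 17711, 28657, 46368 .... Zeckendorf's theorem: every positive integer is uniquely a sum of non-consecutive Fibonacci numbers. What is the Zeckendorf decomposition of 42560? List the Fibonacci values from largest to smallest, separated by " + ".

28657 + 10946 + 2584 + 233 + 89 + 34 + 13 + 3 + 1

subtract 28657 from 42560: 13903 remains
subtract 10946 from 13903: 2957 remains
subtract 2584 from 2957: 373 remains
subtract 233 from 373: 140 remains
subtract 89 from 140: 51 remains
subtract 34 from 51: 17 remains
subtract 13 from 17: 4 remains
subtract 3 from 4: 1 remains
subtract 1 from 1: 0 remains
So 42560 = 28657 + 10946 + 2584 + 233 + 89 + 34 + 13 + 3 + 1, with no two terms consecutive in the sequence.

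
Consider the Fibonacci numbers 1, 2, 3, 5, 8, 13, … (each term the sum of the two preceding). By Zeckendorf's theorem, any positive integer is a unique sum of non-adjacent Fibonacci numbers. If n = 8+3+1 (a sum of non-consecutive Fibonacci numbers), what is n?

8+3+1 = 12.

12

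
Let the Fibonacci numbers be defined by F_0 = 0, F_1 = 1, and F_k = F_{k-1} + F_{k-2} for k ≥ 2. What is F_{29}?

514229

Iterating the recurrence up to F_{24} = 46368 and F_{23} = 28657:
F_{25} = F_{24} + F_{23} = 46368 + 28657 = 75025
F_{26} = F_{25} + F_{24} = 75025 + 46368 = 121393
F_{27} = F_{26} + F_{25} = 121393 + 75025 = 196418
F_{28} = F_{27} + F_{26} = 196418 + 121393 = 317811
F_{29} = F_{28} + F_{27} = 317811 + 196418 = 514229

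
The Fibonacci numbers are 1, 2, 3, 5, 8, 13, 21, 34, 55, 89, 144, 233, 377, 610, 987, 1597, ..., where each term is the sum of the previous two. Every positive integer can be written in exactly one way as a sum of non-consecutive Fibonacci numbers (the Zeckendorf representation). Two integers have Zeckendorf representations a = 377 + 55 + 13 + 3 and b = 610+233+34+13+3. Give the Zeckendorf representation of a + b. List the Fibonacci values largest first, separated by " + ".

987 + 233 + 89 + 21 + 8 + 3

The two numbers are 448 and 893, so their sum is 1341.
1341 − 987 = 354
354 − 233 = 121
121 − 89 = 32
32 − 21 = 11
11 − 8 = 3
3 − 3 = 0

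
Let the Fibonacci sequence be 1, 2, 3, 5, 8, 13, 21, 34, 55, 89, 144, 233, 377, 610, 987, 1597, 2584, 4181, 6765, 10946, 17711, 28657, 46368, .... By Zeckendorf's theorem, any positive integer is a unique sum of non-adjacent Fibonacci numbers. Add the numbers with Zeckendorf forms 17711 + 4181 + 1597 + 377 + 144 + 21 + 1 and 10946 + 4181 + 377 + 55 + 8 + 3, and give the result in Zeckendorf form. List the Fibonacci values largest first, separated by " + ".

The two numbers are 24032 and 15570, so their sum is 39602.
Repeatedly subtract the largest Fibonacci number that fits:
39602: greatest Fibonacci not exceeding it is 28657, leaving 10945
10945: greatest Fibonacci not exceeding it is 6765, leaving 4180
4180: greatest Fibonacci not exceeding it is 2584, leaving 1596
1596: greatest Fibonacci not exceeding it is 987, leaving 609
609: greatest Fibonacci not exceeding it is 377, leaving 232
232: greatest Fibonacci not exceeding it is 144, leaving 88
88: greatest Fibonacci not exceeding it is 55, leaving 33
33: greatest Fibonacci not exceeding it is 21, leaving 12
12: greatest Fibonacci not exceeding it is 8, leaving 4
4: greatest Fibonacci not exceeding it is 3, leaving 1
1: greatest Fibonacci not exceeding it is 1, leaving 0

28657 + 6765 + 2584 + 987 + 377 + 144 + 55 + 21 + 8 + 3 + 1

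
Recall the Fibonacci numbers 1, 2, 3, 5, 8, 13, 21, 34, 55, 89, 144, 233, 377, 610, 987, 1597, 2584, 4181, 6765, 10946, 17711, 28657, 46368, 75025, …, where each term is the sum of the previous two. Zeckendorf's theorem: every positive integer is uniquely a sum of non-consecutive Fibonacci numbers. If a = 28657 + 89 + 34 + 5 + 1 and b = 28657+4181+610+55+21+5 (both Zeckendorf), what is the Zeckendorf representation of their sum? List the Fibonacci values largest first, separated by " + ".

46368 + 10946 + 4181 + 610 + 144 + 55 + 8 + 3

The two numbers are 28786 and 33529, so their sum is 62315.
46368 ≤ 62315 < 75025, so take 46368; remainder 15947
10946 ≤ 15947 < 17711, so take 10946; remainder 5001
4181 ≤ 5001 < 6765, so take 4181; remainder 820
610 ≤ 820 < 987, so take 610; remainder 210
144 ≤ 210 < 233, so take 144; remainder 66
55 ≤ 66 < 89, so take 55; remainder 11
8 ≤ 11 < 13, so take 8; remainder 3
3 ≤ 3 < 5, so take 3; remainder 0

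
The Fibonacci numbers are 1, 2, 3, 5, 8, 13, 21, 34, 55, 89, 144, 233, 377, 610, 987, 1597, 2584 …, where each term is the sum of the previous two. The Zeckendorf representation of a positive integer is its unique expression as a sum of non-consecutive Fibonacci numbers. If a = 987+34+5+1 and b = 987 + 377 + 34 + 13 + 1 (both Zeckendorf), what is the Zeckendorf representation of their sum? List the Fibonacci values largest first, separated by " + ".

The two numbers are 1027 and 1412, so their sum is 2439.
2439: greatest Fibonacci not exceeding it is 1597, leaving 842
842: greatest Fibonacci not exceeding it is 610, leaving 232
232: greatest Fibonacci not exceeding it is 144, leaving 88
88: greatest Fibonacci not exceeding it is 55, leaving 33
33: greatest Fibonacci not exceeding it is 21, leaving 12
12: greatest Fibonacci not exceeding it is 8, leaving 4
4: greatest Fibonacci not exceeding it is 3, leaving 1
1: greatest Fibonacci not exceeding it is 1, leaving 0

1597 + 610 + 144 + 55 + 21 + 8 + 3 + 1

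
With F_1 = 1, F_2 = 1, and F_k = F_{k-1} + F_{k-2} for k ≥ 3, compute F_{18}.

2584

Iterating the recurrence up to F_{12} = 144 and F_{11} = 89:
F_{13} = F_{12} + F_{11} = 144 + 89 = 233
F_{14} = F_{13} + F_{12} = 233 + 144 = 377
F_{15} = F_{14} + F_{13} = 377 + 233 = 610
F_{16} = F_{15} + F_{14} = 610 + 377 = 987
F_{17} = F_{16} + F_{15} = 987 + 610 = 1597
F_{18} = F_{17} + F_{16} = 1597 + 987 = 2584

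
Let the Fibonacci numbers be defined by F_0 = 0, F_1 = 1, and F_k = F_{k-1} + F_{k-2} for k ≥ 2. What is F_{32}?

Iterating the recurrence up to F_{27} = 196418 and F_{26} = 121393:
F_{28} = F_{27} + F_{26} = 196418 + 121393 = 317811
F_{29} = F_{28} + F_{27} = 317811 + 196418 = 514229
F_{30} = F_{29} + F_{28} = 514229 + 317811 = 832040
F_{31} = F_{30} + F_{29} = 832040 + 514229 = 1346269
F_{32} = F_{31} + F_{30} = 1346269 + 832040 = 2178309

2178309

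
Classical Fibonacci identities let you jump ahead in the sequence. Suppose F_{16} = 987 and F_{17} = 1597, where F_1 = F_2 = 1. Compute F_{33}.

3524578

By F_{2k+1} = F_k² + F_{k+1}²: F_{33} = 987² + 1597² = 974169 + 2550409 = 3524578.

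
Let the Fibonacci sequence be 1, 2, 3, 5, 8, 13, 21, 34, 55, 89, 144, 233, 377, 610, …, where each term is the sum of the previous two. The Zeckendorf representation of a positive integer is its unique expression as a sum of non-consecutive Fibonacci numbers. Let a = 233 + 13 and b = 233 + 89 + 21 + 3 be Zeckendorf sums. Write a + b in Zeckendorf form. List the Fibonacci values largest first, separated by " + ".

The two numbers are 246 and 346, so their sum is 592.
377 ≤ 592 < 610, so take 377; remainder 215
144 ≤ 215 < 233, so take 144; remainder 71
55 ≤ 71 < 89, so take 55; remainder 16
13 ≤ 16 < 21, so take 13; remainder 3
3 ≤ 3 < 5, so take 3; remainder 0

377 + 144 + 55 + 13 + 3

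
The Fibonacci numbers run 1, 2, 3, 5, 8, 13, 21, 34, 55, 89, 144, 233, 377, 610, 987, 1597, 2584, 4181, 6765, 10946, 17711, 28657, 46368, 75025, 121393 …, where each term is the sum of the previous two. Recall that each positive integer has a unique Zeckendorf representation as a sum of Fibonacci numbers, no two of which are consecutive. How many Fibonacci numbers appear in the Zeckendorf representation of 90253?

7

Greedily peel off the largest Fibonacci term at each step:
take 75025 (≤ 90253); 90253 − 75025 = 15228
take 10946 (≤ 15228); 15228 − 10946 = 4282
take 4181 (≤ 4282); 4282 − 4181 = 101
take 89 (≤ 101); 101 − 89 = 12
take 8 (≤ 12); 12 − 8 = 4
take 3 (≤ 4); 4 − 3 = 1
take 1 (≤ 1); 1 − 1 = 0
90253 = 75025 + 10946 + 4181 + 89 + 8 + 3 + 1, which has 7 terms.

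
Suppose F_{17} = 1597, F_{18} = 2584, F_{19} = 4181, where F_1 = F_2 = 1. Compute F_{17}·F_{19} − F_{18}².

1597·4181 − 2584² = 6677057 − 6677056 = 1. (Cassini's identity: F_{k−1}F_{k+1} − F_k² = (−1)^k.)

1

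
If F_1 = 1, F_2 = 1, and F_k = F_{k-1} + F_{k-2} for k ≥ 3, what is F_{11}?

Iterating the recurrence up to F_{3} = 2 and F_{2} = 1:
F_{4} = F_{3} + F_{2} = 2 + 1 = 3
F_{5} = F_{4} + F_{3} = 3 + 2 = 5
F_{6} = F_{5} + F_{4} = 5 + 3 = 8
F_{7} = F_{6} + F_{5} = 8 + 5 = 13
F_{8} = F_{7} + F_{6} = 13 + 8 = 21
F_{9} = F_{8} + F_{7} = 21 + 13 = 34
F_{10} = F_{9} + F_{8} = 34 + 21 = 55
F_{11} = F_{10} + F_{9} = 55 + 34 = 89

89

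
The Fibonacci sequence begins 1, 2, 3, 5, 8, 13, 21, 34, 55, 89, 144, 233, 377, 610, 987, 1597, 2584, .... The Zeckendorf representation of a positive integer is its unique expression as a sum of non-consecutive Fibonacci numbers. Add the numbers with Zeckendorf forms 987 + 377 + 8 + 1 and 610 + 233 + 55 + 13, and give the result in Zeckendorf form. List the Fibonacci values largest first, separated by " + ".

The two numbers are 1373 and 911, so their sum is 2284.
largest Fibonacci ≤ 2284 is 1597; 2284 − 1597 = 687
largest Fibonacci ≤ 687 is 610; 687 − 610 = 77
largest Fibonacci ≤ 77 is 55; 77 − 55 = 22
largest Fibonacci ≤ 22 is 21; 22 − 21 = 1
largest Fibonacci ≤ 1 is 1; 1 − 1 = 0

1597 + 610 + 55 + 21 + 1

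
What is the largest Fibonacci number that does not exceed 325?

233 ≤ 325 < 377, so the largest Fibonacci number not exceeding 325 is 233.

233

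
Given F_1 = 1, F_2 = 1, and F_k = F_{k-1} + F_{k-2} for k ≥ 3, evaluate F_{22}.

Iterating the recurrence up to F_{15} = 610 and F_{14} = 377:
F_{16} = F_{15} + F_{14} = 610 + 377 = 987
F_{17} = F_{16} + F_{15} = 987 + 610 = 1597
F_{18} = F_{17} + F_{16} = 1597 + 987 = 2584
F_{19} = F_{18} + F_{17} = 2584 + 1597 = 4181
F_{20} = F_{19} + F_{18} = 4181 + 2584 = 6765
F_{21} = F_{20} + F_{19} = 6765 + 4181 = 10946
F_{22} = F_{21} + F_{20} = 10946 + 6765 = 17711

17711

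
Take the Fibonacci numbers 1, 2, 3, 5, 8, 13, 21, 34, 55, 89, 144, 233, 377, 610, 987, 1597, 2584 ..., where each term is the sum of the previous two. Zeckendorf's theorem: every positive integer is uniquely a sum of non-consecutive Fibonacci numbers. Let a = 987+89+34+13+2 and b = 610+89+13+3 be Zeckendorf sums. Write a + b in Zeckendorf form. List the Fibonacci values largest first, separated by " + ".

1597 + 233 + 8 + 2

The two numbers are 1125 and 715, so their sum is 1840.
1597 ≤ 1840 < 2584, so take 1597; remainder 243
233 ≤ 243 < 377, so take 233; remainder 10
8 ≤ 10 < 13, so take 8; remainder 2
2 ≤ 2 < 3, so take 2; remainder 0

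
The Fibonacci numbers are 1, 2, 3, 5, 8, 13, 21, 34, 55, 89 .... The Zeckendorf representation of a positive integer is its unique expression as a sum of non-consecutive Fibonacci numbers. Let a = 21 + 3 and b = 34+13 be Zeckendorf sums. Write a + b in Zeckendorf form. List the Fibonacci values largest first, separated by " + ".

The two numbers are 24 and 47, so their sum is 71.
Greedily peel off the largest Fibonacci term at each step:
71: greatest Fibonacci not exceeding it is 55, leaving 16
16: greatest Fibonacci not exceeding it is 13, leaving 3
3: greatest Fibonacci not exceeding it is 3, leaving 0

55 + 13 + 3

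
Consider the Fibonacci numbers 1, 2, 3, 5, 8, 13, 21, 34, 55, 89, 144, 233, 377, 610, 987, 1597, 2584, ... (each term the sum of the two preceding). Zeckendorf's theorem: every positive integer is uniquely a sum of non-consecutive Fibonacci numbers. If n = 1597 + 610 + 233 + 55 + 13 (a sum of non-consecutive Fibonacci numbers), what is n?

1597 + 610 + 233 + 55 + 13 = 2508.

2508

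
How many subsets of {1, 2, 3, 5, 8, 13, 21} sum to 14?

3

14 = 13+1 = 8+5+1 = 8+3+2+1 — 3 representations.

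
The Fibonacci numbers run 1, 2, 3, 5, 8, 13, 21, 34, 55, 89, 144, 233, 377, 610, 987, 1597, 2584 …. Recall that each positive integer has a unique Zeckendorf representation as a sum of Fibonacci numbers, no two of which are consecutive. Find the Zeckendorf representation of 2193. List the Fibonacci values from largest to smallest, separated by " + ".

2193: greatest Fibonacci not exceeding it is 1597, leaving 596
596: greatest Fibonacci not exceeding it is 377, leaving 219
219: greatest Fibonacci not exceeding it is 144, leaving 75
75: greatest Fibonacci not exceeding it is 55, leaving 20
20: greatest Fibonacci not exceeding it is 13, leaving 7
7: greatest Fibonacci not exceeding it is 5, leaving 2
2: greatest Fibonacci not exceeding it is 2, leaving 0
So 2193 = 1597 + 377 + 144 + 55 + 13 + 5 + 2, with no two terms consecutive in the sequence.

1597 + 377 + 144 + 55 + 13 + 5 + 2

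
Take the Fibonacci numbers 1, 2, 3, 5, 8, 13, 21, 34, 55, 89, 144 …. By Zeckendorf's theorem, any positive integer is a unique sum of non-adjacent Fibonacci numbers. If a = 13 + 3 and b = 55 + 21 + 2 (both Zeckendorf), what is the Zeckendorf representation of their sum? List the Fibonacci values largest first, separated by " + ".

89 + 5

The two numbers are 16 and 78, so their sum is 94.
Greedily peel off the largest Fibonacci term at each step:
take 89 (≤ 94); 94 − 89 = 5
take 5 (≤ 5); 5 − 5 = 0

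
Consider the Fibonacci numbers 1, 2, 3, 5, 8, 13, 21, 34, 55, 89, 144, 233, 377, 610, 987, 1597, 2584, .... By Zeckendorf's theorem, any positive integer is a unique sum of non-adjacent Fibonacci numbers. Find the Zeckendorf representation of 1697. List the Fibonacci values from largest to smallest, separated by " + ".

take 1597 (≤ 1697); 1697 − 1597 = 100
take 89 (≤ 100); 100 − 89 = 11
take 8 (≤ 11); 11 − 8 = 3
take 3 (≤ 3); 3 − 3 = 0
So 1697 = 1597 + 89 + 8 + 3, with no two terms consecutive in the sequence.

1597 + 89 + 8 + 3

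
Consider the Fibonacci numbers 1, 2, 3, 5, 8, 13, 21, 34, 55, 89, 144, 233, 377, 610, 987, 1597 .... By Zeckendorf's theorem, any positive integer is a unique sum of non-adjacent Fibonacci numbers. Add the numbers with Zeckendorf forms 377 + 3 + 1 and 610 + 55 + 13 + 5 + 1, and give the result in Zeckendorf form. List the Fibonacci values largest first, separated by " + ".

987 + 55 + 21 + 2

The two numbers are 381 and 684, so their sum is 1065.
Greedy algorithm:
take 987 (≤ 1065); 1065 − 987 = 78
take 55 (≤ 78); 78 − 55 = 23
take 21 (≤ 23); 23 − 21 = 2
take 2 (≤ 2); 2 − 2 = 0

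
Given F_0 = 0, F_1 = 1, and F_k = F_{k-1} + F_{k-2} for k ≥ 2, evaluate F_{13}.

Iterating the recurrence up to F_{8} = 21 and F_{7} = 13:
F_{9} = F_{8} + F_{7} = 21 + 13 = 34
F_{10} = F_{9} + F_{8} = 34 + 21 = 55
F_{11} = F_{10} + F_{9} = 55 + 34 = 89
F_{12} = F_{11} + F_{10} = 89 + 55 = 144
F_{13} = F_{12} + F_{11} = 144 + 89 = 233

233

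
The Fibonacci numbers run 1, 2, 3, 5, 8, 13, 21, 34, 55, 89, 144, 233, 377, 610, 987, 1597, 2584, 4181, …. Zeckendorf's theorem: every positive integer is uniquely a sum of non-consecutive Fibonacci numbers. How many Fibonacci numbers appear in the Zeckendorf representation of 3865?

Repeatedly subtract the largest Fibonacci number that fits:
take 2584 (≤ 3865); 3865 − 2584 = 1281
take 987 (≤ 1281); 1281 − 987 = 294
take 233 (≤ 294); 294 − 233 = 61
take 55 (≤ 61); 61 − 55 = 6
take 5 (≤ 6); 6 − 5 = 1
take 1 (≤ 1); 1 − 1 = 0
3865 = 2584 + 987 + 233 + 55 + 5 + 1, which has 6 terms.

6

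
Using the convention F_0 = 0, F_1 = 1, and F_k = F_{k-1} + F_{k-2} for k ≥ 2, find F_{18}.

Iterating the recurrence up to F_{12} = 144 and F_{11} = 89:
F_{13} = F_{12} + F_{11} = 144 + 89 = 233
F_{14} = F_{13} + F_{12} = 233 + 144 = 377
F_{15} = F_{14} + F_{13} = 377 + 233 = 610
F_{16} = F_{15} + F_{14} = 610 + 377 = 987
F_{17} = F_{16} + F_{15} = 987 + 610 = 1597
F_{18} = F_{17} + F_{16} = 1597 + 987 = 2584

2584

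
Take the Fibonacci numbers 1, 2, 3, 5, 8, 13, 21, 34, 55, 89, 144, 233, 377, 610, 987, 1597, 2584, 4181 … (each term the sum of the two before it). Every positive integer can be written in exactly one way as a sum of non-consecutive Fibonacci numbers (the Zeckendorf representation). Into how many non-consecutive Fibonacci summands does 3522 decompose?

Repeatedly subtract the largest Fibonacci number that fits:
subtract 2584 from 3522: 938 remains
subtract 610 from 938: 328 remains
subtract 233 from 328: 95 remains
subtract 89 from 95: 6 remains
subtract 5 from 6: 1 remains
subtract 1 from 1: 0 remains
3522 = 2584 + 610 + 233 + 89 + 5 + 1, which has 6 terms.

6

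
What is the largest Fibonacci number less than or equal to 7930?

6765

6765 ≤ 7930 < 10946, so the largest Fibonacci number not exceeding 7930 is 6765.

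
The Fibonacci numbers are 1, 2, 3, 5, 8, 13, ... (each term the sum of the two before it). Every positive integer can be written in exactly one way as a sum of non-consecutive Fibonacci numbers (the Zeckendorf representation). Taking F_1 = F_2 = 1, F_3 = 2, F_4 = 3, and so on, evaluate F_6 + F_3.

10

F_6 + F_3 = 8 + 2 = 10.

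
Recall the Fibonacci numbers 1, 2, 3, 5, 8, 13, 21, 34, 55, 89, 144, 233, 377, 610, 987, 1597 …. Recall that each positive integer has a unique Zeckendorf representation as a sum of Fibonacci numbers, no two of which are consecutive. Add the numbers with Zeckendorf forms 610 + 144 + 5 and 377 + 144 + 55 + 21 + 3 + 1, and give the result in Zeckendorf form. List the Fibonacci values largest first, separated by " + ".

The two numbers are 759 and 601, so their sum is 1360.
Greedy algorithm:
subtract 987 from 1360: 373 remains
subtract 233 from 373: 140 remains
subtract 89 from 140: 51 remains
subtract 34 from 51: 17 remains
subtract 13 from 17: 4 remains
subtract 3 from 4: 1 remains
subtract 1 from 1: 0 remains

987 + 233 + 89 + 34 + 13 + 3 + 1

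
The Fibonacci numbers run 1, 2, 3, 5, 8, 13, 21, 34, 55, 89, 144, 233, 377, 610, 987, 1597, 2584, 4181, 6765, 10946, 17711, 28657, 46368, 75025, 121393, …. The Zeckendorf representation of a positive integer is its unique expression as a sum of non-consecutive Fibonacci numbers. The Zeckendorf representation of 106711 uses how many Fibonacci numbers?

subtract 75025 from 106711: 31686 remains
subtract 28657 from 31686: 3029 remains
subtract 2584 from 3029: 445 remains
subtract 377 from 445: 68 remains
subtract 55 from 68: 13 remains
subtract 13 from 13: 0 remains
106711 = 75025 + 28657 + 2584 + 377 + 55 + 13, which has 6 terms.

6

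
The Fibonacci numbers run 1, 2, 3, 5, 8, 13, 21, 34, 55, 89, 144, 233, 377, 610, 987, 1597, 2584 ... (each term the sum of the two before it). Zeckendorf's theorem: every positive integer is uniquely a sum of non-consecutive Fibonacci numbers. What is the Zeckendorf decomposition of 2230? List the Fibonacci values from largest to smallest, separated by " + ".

1597 + 610 + 21 + 2

2230: greatest Fibonacci not exceeding it is 1597, leaving 633
633: greatest Fibonacci not exceeding it is 610, leaving 23
23: greatest Fibonacci not exceeding it is 21, leaving 2
2: greatest Fibonacci not exceeding it is 2, leaving 0
So 2230 = 1597 + 610 + 21 + 2, with no two terms consecutive in the sequence.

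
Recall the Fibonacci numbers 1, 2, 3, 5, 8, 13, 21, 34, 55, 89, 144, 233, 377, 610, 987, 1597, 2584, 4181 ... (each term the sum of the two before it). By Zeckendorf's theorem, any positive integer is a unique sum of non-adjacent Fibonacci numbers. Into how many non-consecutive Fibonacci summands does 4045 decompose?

5

Greedy algorithm:
4045 − 2584 = 1461
1461 − 987 = 474
474 − 377 = 97
97 − 89 = 8
8 − 8 = 0
4045 = 2584 + 987 + 377 + 89 + 8, which has 5 terms.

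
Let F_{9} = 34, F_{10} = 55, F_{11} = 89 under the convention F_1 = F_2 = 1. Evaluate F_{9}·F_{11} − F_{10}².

34·89 − 55² = 3026 − 3025 = 1. (Cassini's identity: F_{k−1}F_{k+1} − F_k² = (−1)^k.)

1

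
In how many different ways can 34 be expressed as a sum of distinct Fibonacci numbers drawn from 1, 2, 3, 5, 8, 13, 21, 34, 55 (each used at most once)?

Each representation comes from the Zeckendorf form by replacing some F_k with F_{k−1} + F_{k−2} where possible.
34 = 34 = 21+13 = 21+8+5 = … (1 more), for 4 in all.

4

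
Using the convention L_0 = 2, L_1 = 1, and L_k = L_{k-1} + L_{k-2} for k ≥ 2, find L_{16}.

Iterating the recurrence up to L_{11} = 199 and L_{10} = 123:
L_{12} = L_{11} + L_{10} = 199 + 123 = 322
L_{13} = L_{12} + L_{11} = 322 + 199 = 521
L_{14} = L_{13} + L_{12} = 521 + 322 = 843
L_{15} = L_{14} + L_{13} = 843 + 521 = 1364
L_{16} = L_{15} + L_{14} = 1364 + 843 = 2207

2207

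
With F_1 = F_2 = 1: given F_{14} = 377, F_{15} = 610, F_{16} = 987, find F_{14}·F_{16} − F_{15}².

377·987 − 610² = 372099 − 372100 = -1. (Cassini's identity: F_{k−1}F_{k+1} − F_k² = (−1)^k.)

-1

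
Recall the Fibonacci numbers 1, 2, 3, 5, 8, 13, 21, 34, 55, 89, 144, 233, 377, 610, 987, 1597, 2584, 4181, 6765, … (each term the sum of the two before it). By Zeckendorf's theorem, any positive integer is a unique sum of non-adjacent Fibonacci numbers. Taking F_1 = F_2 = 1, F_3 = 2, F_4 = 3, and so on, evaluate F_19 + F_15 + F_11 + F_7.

F_19 + F_15 + F_11 + F_7 = 4181 + 610 + 89 + 13 = 4893.

4893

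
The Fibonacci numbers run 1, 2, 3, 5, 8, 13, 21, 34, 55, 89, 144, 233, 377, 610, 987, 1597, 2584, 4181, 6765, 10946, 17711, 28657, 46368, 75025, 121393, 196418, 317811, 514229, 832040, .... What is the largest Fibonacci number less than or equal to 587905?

514229

514229 ≤ 587905 < 832040, so the largest Fibonacci number not exceeding 587905 is 514229.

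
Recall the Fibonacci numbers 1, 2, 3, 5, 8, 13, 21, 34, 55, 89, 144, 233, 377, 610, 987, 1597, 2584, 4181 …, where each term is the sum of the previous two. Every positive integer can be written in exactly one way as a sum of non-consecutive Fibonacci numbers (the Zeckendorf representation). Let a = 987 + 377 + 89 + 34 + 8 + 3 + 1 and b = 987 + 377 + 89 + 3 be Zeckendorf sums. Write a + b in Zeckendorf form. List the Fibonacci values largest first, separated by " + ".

2584 + 233 + 89 + 34 + 13 + 2

The two numbers are 1499 and 1456, so their sum is 2955.
2584 ≤ 2955 < 4181, so take 2584; remainder 371
233 ≤ 371 < 377, so take 233; remainder 138
89 ≤ 138 < 144, so take 89; remainder 49
34 ≤ 49 < 55, so take 34; remainder 15
13 ≤ 15 < 21, so take 13; remainder 2
2 ≤ 2 < 3, so take 2; remainder 0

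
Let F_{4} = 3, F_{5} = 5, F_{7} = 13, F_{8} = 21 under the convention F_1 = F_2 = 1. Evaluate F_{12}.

By the addition formula F_{m+n} = F_m F_{n+1} + F_{m−1} F_n with m=8, n=4: F_{12} = 21·5 + 13·3 = 105 + 39 = 144.

144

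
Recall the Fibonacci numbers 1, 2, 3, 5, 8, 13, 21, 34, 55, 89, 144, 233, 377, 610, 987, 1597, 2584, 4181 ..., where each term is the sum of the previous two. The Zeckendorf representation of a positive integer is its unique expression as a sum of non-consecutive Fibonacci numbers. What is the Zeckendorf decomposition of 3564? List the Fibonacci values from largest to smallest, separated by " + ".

2584 + 610 + 233 + 89 + 34 + 13 + 1

2584 ≤ 3564 < 4181, so take 2584; remainder 980
610 ≤ 980 < 987, so take 610; remainder 370
233 ≤ 370 < 377, so take 233; remainder 137
89 ≤ 137 < 144, so take 89; remainder 48
34 ≤ 48 < 55, so take 34; remainder 14
13 ≤ 14 < 21, so take 13; remainder 1
1 ≤ 1 < 2, so take 1; remainder 0
So 3564 = 2584 + 610 + 233 + 89 + 34 + 13 + 1, with no two terms consecutive in the sequence.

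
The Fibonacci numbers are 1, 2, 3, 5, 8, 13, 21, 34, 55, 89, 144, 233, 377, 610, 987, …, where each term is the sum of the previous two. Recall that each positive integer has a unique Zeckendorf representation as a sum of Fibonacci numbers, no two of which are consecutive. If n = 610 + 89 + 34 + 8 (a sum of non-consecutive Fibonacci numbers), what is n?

610 + 89 + 34 + 8 = 741.

741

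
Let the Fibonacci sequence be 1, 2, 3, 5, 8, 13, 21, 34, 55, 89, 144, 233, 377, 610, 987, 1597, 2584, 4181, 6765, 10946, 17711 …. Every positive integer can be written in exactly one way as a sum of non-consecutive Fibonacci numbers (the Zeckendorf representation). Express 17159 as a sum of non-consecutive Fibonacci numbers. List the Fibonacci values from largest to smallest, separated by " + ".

10946 + 4181 + 1597 + 377 + 55 + 3

take 10946 (≤ 17159); 17159 − 10946 = 6213
take 4181 (≤ 6213); 6213 − 4181 = 2032
take 1597 (≤ 2032); 2032 − 1597 = 435
take 377 (≤ 435); 435 − 377 = 58
take 55 (≤ 58); 58 − 55 = 3
take 3 (≤ 3); 3 − 3 = 0
So 17159 = 10946 + 4181 + 1597 + 377 + 55 + 3, with no two terms consecutive in the sequence.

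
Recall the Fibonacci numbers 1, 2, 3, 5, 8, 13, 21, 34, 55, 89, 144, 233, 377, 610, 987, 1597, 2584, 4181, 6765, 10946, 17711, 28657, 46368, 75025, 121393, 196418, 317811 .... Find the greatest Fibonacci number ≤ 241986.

196418

196418 ≤ 241986 < 317811, so the largest Fibonacci number not exceeding 241986 is 196418.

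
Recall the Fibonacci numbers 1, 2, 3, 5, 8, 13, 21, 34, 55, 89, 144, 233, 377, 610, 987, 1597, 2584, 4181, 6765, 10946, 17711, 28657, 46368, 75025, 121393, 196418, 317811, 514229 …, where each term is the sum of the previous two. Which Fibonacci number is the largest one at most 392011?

317811 ≤ 392011 < 514229, so the largest Fibonacci number not exceeding 392011 is 317811.

317811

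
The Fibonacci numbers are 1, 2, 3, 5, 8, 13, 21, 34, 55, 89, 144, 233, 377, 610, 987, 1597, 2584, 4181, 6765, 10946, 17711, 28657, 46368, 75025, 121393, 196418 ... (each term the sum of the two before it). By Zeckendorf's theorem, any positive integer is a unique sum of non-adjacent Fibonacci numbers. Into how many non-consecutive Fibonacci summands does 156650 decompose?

8

Greedy algorithm:
take 121393 (≤ 156650); 156650 − 121393 = 35257
take 28657 (≤ 35257); 35257 − 28657 = 6600
take 4181 (≤ 6600); 6600 − 4181 = 2419
take 1597 (≤ 2419); 2419 − 1597 = 822
take 610 (≤ 822); 822 − 610 = 212
take 144 (≤ 212); 212 − 144 = 68
take 55 (≤ 68); 68 − 55 = 13
take 13 (≤ 13); 13 − 13 = 0
156650 = 121393 + 28657 + 4181 + 1597 + 610 + 144 + 55 + 13, which has 8 terms.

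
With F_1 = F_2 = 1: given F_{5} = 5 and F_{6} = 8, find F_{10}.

By the doubling identity F_{2k} = F_k(2F_{k+1} − F_k): F_{10} = 5·(2·8 − 5) = 5·11 = 55.

55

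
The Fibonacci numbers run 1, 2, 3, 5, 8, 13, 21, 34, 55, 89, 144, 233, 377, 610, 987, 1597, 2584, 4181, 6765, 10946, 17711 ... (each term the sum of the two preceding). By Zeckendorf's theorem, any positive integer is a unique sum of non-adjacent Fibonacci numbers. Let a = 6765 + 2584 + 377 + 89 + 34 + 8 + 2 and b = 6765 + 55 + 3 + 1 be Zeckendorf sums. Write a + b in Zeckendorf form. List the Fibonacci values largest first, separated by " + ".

10946 + 4181 + 987 + 377 + 144 + 34 + 13 + 1

The two numbers are 9859 and 6824, so their sum is 16683.
Greedily peel off the largest Fibonacci term at each step:
take 10946 (≤ 16683); 16683 − 10946 = 5737
take 4181 (≤ 5737); 5737 − 4181 = 1556
take 987 (≤ 1556); 1556 − 987 = 569
take 377 (≤ 569); 569 − 377 = 192
take 144 (≤ 192); 192 − 144 = 48
take 34 (≤ 48); 48 − 34 = 14
take 13 (≤ 14); 14 − 13 = 1
take 1 (≤ 1); 1 − 1 = 0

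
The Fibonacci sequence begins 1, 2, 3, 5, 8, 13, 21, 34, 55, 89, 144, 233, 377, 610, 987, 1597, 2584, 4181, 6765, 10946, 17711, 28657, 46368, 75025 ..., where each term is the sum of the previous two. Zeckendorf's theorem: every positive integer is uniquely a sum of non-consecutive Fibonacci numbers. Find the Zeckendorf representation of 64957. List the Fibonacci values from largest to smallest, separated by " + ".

46368 + 17711 + 610 + 233 + 34 + 1

largest Fibonacci ≤ 64957 is 46368; 64957 − 46368 = 18589
largest Fibonacci ≤ 18589 is 17711; 18589 − 17711 = 878
largest Fibonacci ≤ 878 is 610; 878 − 610 = 268
largest Fibonacci ≤ 268 is 233; 268 − 233 = 35
largest Fibonacci ≤ 35 is 34; 35 − 34 = 1
largest Fibonacci ≤ 1 is 1; 1 − 1 = 0
So 64957 = 46368 + 17711 + 610 + 233 + 34 + 1, with no two terms consecutive in the sequence.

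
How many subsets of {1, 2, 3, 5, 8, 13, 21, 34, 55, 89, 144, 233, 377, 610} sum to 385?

Starting from the Zeckendorf form and repeatedly splitting a term F_k into F_{k−1} + F_{k−2} (when neither is already used) reaches every representation.
385 = 377+8 = 377+5+3 = 233+144+8 = 377+5+2+1 = 233+144+5+3 = … (9 more), for 14 in all.

14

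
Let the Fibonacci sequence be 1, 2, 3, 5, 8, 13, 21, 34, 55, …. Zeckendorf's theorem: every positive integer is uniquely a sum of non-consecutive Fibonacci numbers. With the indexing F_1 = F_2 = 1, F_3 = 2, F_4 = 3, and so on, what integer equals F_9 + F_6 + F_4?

45

F_9 + F_6 + F_4 = 34 + 8 + 3 = 45.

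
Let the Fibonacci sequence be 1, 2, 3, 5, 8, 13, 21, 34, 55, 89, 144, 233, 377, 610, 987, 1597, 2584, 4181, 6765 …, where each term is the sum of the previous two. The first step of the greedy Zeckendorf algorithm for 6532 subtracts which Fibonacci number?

4181

4181 ≤ 6532 < 6765, so the largest Fibonacci number not exceeding 6532 is 4181.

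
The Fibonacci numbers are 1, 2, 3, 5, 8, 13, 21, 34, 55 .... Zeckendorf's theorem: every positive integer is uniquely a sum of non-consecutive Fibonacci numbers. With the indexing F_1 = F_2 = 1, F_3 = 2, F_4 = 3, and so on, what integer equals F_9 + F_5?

39

F_9 + F_5 = 34 + 5 = 39.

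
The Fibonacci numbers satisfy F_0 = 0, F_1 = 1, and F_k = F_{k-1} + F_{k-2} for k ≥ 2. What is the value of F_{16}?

987

Iterating the recurrence up to F_{12} = 144 and F_{11} = 89:
F_{13} = F_{12} + F_{11} = 144 + 89 = 233
F_{14} = F_{13} + F_{12} = 233 + 144 = 377
F_{15} = F_{14} + F_{13} = 377 + 233 = 610
F_{16} = F_{15} + F_{14} = 610 + 377 = 987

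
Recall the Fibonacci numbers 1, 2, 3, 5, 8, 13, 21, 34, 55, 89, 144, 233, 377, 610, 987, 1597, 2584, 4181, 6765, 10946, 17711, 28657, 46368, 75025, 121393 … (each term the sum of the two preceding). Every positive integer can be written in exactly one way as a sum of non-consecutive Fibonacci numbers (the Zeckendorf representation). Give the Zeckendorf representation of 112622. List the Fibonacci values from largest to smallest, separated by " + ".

112622 − 75025 = 37597
37597 − 28657 = 8940
8940 − 6765 = 2175
2175 − 1597 = 578
578 − 377 = 201
201 − 144 = 57
57 − 55 = 2
2 − 2 = 0
So 112622 = 75025 + 28657 + 6765 + 1597 + 377 + 144 + 55 + 2, with no two terms consecutive in the sequence.

75025 + 28657 + 6765 + 1597 + 377 + 144 + 55 + 2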